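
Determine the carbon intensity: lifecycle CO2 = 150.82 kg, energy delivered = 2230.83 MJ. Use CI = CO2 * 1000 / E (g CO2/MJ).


CI = CO2 * 1000 / E
= 150.82 * 1000 / 2230.83
= 67.6071 g CO2/MJ

67.6071 g CO2/MJ


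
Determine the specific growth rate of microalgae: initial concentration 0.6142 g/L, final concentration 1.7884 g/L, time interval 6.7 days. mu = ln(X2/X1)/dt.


mu = ln(X2/X1) / dt
= ln(1.7884/0.6142) / 6.7
= 0.1595 per day

0.1595 per day


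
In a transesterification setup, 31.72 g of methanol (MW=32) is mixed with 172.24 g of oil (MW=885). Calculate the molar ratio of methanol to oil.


Molar ratio = n_MeOH / n_oil = (MeOH/32) / (oil/885) = (MeOH * 885) / (32 * oil)
= (31.72 * 885) / (32 * 172.24)
= 5.0932

5.0932


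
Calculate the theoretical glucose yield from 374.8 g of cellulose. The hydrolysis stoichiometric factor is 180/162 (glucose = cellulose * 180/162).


glucose = cellulose * 180/162
= 374.8 * 180/162
= 416.4444 g

416.4444 g


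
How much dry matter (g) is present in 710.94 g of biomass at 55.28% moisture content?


Wd = Ww * (1 - MC/100)
= 710.94 * (1 - 55.28/100)
= 317.9324 g

317.9324 g


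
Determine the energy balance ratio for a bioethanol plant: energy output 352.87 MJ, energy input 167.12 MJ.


EROI = E_out / E_in
= 352.87 / 167.12
= 2.1115

2.1115


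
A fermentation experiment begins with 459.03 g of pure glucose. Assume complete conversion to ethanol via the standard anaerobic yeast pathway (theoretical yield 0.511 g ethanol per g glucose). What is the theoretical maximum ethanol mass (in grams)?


Theoretical ethanol yield: m_EtOH = 0.511 * m_glucose
m_EtOH = 0.511 * 459.03 = 234.5643 g

234.5643 g


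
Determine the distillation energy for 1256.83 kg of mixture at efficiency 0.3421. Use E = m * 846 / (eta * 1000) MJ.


E = m * 846 / (eta * 1000)
= 1256.83 * 846 / (0.3421 * 1000)
= 3108.0917 MJ

3108.0917 MJ


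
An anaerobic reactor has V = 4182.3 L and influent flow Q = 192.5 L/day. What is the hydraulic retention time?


HRT = V / Q
= 4182.3 / 192.5
= 21.7262 days

21.7262 days


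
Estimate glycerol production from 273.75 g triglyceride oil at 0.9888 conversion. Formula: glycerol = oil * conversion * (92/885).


glycerol = oil * conv * (92/885)
= 273.75 * 0.9888 * 92 / 885
= 28.1389 g

28.1389 g


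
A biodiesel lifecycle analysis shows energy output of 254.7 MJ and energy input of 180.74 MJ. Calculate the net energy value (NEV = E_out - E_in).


NEV = E_out - E_in
= 254.7 - 180.74
= 73.9600 MJ

73.9600 MJ


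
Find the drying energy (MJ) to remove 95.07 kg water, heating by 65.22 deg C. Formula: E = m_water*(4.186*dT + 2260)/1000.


E = m_water * (4.186 * dT + 2260) / 1000
= 95.07 * (4.186 * 65.22 + 2260) / 1000
= 240.8133 MJ

240.8133 MJ


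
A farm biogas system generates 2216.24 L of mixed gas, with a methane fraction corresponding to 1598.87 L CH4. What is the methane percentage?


CH4% = V_CH4 / V_total * 100
= 1598.87 / 2216.24 * 100
= 72.1434%

72.1434%


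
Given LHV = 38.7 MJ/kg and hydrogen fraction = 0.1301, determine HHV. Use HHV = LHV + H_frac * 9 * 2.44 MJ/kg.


HHV = LHV + H_frac * 9 * 2.44
= 38.7 + 0.1301 * 9 * 2.44
= 41.5570 MJ/kg

41.5570 MJ/kg


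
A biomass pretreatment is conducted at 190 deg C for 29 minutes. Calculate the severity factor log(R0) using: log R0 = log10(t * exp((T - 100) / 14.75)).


logR0 = log10(t * exp((T - 100) / 14.75))
= log10(29 * exp((190 - 100) / 14.75))
= 4.1123

4.1123


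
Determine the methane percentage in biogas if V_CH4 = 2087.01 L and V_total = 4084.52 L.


CH4% = V_CH4 / V_total * 100
= 2087.01 / 4084.52 * 100
= 51.0956%

51.0956%


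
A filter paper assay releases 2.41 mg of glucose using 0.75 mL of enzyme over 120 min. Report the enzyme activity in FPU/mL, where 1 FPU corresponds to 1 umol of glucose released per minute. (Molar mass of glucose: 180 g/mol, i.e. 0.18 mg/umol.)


Activity = glucose_mg / (0.18 mg/umol * V_mL * t_min)
= 2.41 / (0.18 * 0.75 * 120)
= 0.1488 FPU/mL

0.1488 FPU/mL


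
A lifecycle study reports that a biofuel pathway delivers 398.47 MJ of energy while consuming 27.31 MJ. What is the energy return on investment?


EROI = E_out / E_in
= 398.47 / 27.31
= 14.5906

14.5906


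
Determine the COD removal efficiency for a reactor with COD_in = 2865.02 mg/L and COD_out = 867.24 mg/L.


eta = (COD_in - COD_out) / COD_in * 100
= (2865.02 - 867.24) / 2865.02 * 100
= 69.7301%

69.7301%


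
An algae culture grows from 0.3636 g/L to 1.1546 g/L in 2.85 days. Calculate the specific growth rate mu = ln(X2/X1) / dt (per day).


mu = ln(X2/X1) / dt
= ln(1.1546/0.3636) / 2.85
= 0.4054 per day

0.4054 per day


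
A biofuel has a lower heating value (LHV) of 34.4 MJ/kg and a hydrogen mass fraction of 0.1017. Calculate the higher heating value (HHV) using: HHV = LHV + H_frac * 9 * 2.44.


HHV = LHV + H_frac * 9 * 2.44
= 34.4 + 0.1017 * 9 * 2.44
= 36.6333 MJ/kg

36.6333 MJ/kg


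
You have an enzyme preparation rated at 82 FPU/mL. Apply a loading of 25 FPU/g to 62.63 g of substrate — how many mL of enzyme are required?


V = dosage * m_sub / activity
V = 25 * 62.63 / 82
V = 19.0945 mL

19.0945 mL


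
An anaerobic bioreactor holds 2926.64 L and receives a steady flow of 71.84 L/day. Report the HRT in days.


HRT = V / Q
= 2926.64 / 71.84
= 40.7383 days

40.7383 days


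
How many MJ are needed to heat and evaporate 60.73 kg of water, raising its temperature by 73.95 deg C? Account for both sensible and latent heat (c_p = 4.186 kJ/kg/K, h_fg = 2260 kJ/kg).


E = m_water * (4.186 * dT + 2260) / 1000
= 60.73 * (4.186 * 73.95 + 2260) / 1000
= 156.0491 MJ

156.0491 MJ


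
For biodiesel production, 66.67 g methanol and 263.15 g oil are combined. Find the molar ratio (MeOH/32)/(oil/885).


Molar ratio = n_MeOH / n_oil = (MeOH/32) / (oil/885) = (MeOH * 885) / (32 * oil)
= (66.67 * 885) / (32 * 263.15)
= 7.0068

7.0068


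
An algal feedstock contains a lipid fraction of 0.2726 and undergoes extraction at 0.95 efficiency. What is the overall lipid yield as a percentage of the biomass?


Y = lipid_content * extraction_eff * 100
= 0.2726 * 0.95 * 100
= 25.8970%

25.8970%


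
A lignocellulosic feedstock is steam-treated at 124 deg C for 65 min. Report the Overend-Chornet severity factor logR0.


logR0 = log10(t * exp((T - 100) / 14.75))
= log10(65 * exp((124 - 100) / 14.75))
= 2.5196

2.5196


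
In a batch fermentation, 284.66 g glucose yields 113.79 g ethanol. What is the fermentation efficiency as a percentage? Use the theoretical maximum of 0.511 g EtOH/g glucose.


Fermentation efficiency = (actual / (0.511 * glucose)) * 100
= (113.79 / (0.511 * 284.66)) * 100
= 78.2270%

78.2270%


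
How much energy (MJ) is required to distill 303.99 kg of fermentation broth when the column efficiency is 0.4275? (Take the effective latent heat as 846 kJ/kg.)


E = m * 846 / (eta * 1000)
= 303.99 * 846 / (0.4275 * 1000)
= 601.5802 MJ

601.5802 MJ


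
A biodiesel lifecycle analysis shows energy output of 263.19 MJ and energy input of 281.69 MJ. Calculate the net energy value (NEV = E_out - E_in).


NEV = E_out - E_in
= 263.19 - 281.69
= -18.5000 MJ

-18.5000 MJ


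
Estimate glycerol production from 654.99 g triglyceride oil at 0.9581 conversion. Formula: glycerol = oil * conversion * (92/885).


glycerol = oil * conv * (92/885)
= 654.99 * 0.9581 * 92 / 885
= 65.2364 g

65.2364 g


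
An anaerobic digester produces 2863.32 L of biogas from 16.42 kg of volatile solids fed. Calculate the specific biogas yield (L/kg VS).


Y = V / VS
= 2863.32 / 16.42
= 174.3800 L/kg VS

174.3800 L/kg VS


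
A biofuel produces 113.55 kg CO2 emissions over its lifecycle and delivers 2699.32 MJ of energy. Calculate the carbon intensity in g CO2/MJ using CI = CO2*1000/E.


CI = CO2 * 1000 / E
= 113.55 * 1000 / 2699.32
= 42.0661 g CO2/MJ

42.0661 g CO2/MJ


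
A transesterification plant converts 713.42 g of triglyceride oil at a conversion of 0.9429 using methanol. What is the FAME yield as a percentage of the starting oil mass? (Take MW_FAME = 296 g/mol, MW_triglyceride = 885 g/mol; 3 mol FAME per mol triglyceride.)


m_FAME = oil * conv * (3 * 296 / 885) = oil * conv * (888/885)
= 713.42 * 0.9429 * 888 / 885
= 674.9640 g
Y = m_FAME / oil * 100 = conv * (888/885) * 100
= 0.9429 * 888 / 885 * 100
= 94.61%

94.61%


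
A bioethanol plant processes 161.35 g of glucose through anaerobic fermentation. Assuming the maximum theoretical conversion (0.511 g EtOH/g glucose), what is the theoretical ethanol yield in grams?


Theoretical ethanol yield: m_EtOH = 0.511 * m_glucose
m_EtOH = 0.511 * 161.35 = 82.4498 g

82.4498 g


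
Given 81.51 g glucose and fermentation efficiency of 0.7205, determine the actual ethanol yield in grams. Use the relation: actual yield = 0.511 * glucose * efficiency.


Actual ethanol: m = 0.511 * 81.51 * 0.7205
m = 30.0100 g

30.0100 g


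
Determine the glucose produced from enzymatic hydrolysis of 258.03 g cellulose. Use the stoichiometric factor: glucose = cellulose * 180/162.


glucose = cellulose * 180/162
= 258.03 * 180/162
= 286.7000 g

286.7000 g


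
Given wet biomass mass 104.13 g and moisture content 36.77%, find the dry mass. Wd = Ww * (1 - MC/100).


Wd = Ww * (1 - MC/100)
= 104.13 * (1 - 36.77/100)
= 65.8414 g

65.8414 g


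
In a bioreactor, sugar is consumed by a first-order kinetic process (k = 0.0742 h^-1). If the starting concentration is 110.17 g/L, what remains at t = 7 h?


S = S0 * exp(-k * t)
S = 110.17 * exp(-0.0742 * 7)
S = 65.5376 g/L

65.5376 g/L


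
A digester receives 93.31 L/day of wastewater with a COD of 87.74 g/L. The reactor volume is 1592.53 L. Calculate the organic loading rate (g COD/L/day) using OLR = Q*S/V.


OLR = Q * S / V
= 93.31 * 87.74 / 1592.53
= 5.1409 g/L/day

5.1409 g/L/day


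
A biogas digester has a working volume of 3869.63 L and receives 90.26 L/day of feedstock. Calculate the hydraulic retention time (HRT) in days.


HRT = V / Q
= 3869.63 / 90.26
= 42.8720 days

42.8720 days


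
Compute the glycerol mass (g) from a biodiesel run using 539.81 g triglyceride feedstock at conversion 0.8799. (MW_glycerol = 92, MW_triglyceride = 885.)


glycerol = oil * conv * (92/885)
= 539.81 * 0.8799 * 92 / 885
= 49.3763 g

49.3763 g


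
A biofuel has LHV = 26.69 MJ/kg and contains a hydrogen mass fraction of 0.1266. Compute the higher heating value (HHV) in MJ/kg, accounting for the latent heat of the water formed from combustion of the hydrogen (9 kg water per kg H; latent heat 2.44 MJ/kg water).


HHV = LHV + H_frac * 9 * 2.44
= 26.69 + 0.1266 * 9 * 2.44
= 29.4701 MJ/kg

29.4701 MJ/kg


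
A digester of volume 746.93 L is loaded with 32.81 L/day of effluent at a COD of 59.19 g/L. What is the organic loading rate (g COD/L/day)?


OLR = Q * S / V
= 32.81 * 59.19 / 746.93
= 2.6000 g/L/day

2.6000 g/L/day


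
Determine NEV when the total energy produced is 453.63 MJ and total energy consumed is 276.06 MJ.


NEV = E_out - E_in
= 453.63 - 276.06
= 177.5700 MJ

177.5700 MJ


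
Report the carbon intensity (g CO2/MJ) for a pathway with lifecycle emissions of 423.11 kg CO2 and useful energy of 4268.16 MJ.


CI = CO2 * 1000 / E
= 423.11 * 1000 / 4268.16
= 99.1317 g CO2/MJ

99.1317 g CO2/MJ


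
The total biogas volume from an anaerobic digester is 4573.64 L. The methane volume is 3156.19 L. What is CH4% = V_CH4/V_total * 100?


CH4% = V_CH4 / V_total * 100
= 3156.19 / 4573.64 * 100
= 69.0083%

69.0083%


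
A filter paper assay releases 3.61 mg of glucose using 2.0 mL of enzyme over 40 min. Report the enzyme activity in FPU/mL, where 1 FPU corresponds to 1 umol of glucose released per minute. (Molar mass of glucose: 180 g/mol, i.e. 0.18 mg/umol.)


Activity = glucose_mg / (0.18 mg/umol * V_mL * t_min)
= 3.61 / (0.18 * 2.0 * 40)
= 0.2507 FPU/mL

0.2507 FPU/mL


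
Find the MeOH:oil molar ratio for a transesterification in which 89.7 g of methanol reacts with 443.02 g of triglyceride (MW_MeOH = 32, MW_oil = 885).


Molar ratio = n_MeOH / n_oil = (MeOH/32) / (oil/885) = (MeOH * 885) / (32 * oil)
= (89.7 * 885) / (32 * 443.02)
= 5.5997

5.5997


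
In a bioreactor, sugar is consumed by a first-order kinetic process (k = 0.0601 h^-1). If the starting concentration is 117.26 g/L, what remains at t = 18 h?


S = S0 * exp(-k * t)
S = 117.26 * exp(-0.0601 * 18)
S = 39.7494 g/L

39.7494 g/L


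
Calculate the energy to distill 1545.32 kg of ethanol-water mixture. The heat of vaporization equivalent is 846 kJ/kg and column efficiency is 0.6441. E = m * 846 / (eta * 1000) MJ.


E = m * 846 / (eta * 1000)
= 1545.32 * 846 / (0.6441 * 1000)
= 2029.7170 MJ

2029.7170 MJ


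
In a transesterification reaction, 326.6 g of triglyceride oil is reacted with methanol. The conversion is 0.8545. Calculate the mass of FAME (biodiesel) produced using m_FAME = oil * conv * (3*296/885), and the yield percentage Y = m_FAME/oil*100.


m_FAME = oil * conv * (3 * 296 / 885) = oil * conv * (888/885)
= 326.6 * 0.8545 * 888 / 885
= 280.0257 g
Y = m_FAME / oil * 100 = conv * (888/885) * 100
= 0.8545 * 888 / 885 * 100
= 85.74%

280.0257 g FAME; Y = 85.74%


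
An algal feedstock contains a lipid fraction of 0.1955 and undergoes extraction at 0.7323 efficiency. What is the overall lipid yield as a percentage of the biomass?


Y = lipid_content * extraction_eff * 100
= 0.1955 * 0.7323 * 100
= 14.3165%

14.3165%


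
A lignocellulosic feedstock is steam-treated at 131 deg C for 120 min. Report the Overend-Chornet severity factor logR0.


logR0 = log10(t * exp((T - 100) / 14.75))
= log10(120 * exp((131 - 100) / 14.75))
= 2.9919

2.9919


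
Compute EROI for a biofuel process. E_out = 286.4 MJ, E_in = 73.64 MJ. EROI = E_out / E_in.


EROI = E_out / E_in
= 286.4 / 73.64
= 3.8892

3.8892


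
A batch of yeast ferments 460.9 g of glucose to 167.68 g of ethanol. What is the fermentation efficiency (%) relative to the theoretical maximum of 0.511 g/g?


Fermentation efficiency = (actual / (0.511 * glucose)) * 100
= (167.68 / (0.511 * 460.9)) * 100
= 71.1957%

71.1957%


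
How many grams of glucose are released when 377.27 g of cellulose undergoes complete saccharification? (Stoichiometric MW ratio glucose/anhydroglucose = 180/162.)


glucose = cellulose * 180/162
= 377.27 * 180/162
= 419.1889 g

419.1889 g


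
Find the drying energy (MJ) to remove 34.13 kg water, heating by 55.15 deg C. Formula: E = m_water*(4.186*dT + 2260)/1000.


E = m_water * (4.186 * dT + 2260) / 1000
= 34.13 * (4.186 * 55.15 + 2260) / 1000
= 85.0130 MJ

85.0130 MJ


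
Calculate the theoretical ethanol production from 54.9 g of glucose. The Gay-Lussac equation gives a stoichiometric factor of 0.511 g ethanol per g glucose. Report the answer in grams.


Theoretical ethanol yield: m_EtOH = 0.511 * m_glucose
m_EtOH = 0.511 * 54.9 = 28.0539 g

28.0539 g


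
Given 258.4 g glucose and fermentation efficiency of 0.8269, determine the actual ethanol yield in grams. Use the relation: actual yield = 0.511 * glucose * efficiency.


Actual ethanol: m = 0.511 * 258.4 * 0.8269
m = 109.1859 g

109.1859 g


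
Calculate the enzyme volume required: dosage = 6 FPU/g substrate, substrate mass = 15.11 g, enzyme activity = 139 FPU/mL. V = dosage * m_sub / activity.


V = dosage * m_sub / activity
V = 6 * 15.11 / 139
V = 0.6522 mL

0.6522 mL


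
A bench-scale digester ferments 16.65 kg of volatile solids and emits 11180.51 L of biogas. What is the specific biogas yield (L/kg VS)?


Y = V / VS
= 11180.51 / 16.65
= 671.5021 L/kg VS

671.5021 L/kg VS


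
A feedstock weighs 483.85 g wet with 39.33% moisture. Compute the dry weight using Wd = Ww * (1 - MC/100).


Wd = Ww * (1 - MC/100)
= 483.85 * (1 - 39.33/100)
= 293.5518 g

293.5518 g


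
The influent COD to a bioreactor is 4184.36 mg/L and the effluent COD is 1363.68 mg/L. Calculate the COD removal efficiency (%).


eta = (COD_in - COD_out) / COD_in * 100
= (4184.36 - 1363.68) / 4184.36 * 100
= 67.4101%

67.4101%


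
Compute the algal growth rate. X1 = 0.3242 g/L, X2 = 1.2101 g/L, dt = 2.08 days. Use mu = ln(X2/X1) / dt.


mu = ln(X2/X1) / dt
= ln(1.2101/0.3242) / 2.08
= 0.6332 per day

0.6332 per day


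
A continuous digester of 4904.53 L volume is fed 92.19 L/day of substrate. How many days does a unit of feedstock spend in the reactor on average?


HRT = V / Q
= 4904.53 / 92.19
= 53.2002 days

53.2002 days


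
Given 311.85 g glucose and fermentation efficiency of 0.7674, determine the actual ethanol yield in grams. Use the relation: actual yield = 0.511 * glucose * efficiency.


Actual ethanol: m = 0.511 * 311.85 * 0.7674
m = 122.2893 g

122.2893 g


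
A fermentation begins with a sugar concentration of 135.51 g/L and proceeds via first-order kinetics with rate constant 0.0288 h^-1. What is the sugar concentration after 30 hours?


S = S0 * exp(-k * t)
S = 135.51 * exp(-0.0288 * 30)
S = 57.1138 g/L

57.1138 g/L


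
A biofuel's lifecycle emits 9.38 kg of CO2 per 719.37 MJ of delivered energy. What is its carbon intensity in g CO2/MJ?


CI = CO2 * 1000 / E
= 9.38 * 1000 / 719.37
= 13.0392 g CO2/MJ

13.0392 g CO2/MJ


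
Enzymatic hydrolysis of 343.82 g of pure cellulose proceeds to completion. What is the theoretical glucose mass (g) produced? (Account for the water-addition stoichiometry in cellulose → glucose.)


glucose = cellulose * 180/162
= 343.82 * 180/162
= 382.0222 g

382.0222 g


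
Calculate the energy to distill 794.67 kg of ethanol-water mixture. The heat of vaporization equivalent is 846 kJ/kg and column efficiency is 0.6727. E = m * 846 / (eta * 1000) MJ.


E = m * 846 / (eta * 1000)
= 794.67 * 846 / (0.6727 * 1000)
= 999.3917 MJ

999.3917 MJ


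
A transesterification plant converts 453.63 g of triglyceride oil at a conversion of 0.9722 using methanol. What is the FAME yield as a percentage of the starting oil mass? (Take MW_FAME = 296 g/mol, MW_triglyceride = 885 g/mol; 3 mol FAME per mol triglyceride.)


m_FAME = oil * conv * (3 * 296 / 885) = oil * conv * (888/885)
= 453.63 * 0.9722 * 888 / 885
= 442.5141 g
Y = m_FAME / oil * 100 = conv * (888/885) * 100
= 0.9722 * 888 / 885 * 100
= 97.55%

97.55%


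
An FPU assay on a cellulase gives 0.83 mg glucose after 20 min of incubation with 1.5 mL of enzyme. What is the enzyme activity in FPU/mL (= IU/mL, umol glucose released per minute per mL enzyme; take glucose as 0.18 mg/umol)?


Activity = glucose_mg / (0.18 mg/umol * V_mL * t_min)
= 0.83 / (0.18 * 1.5 * 20)
= 0.1537 FPU/mL

0.1537 FPU/mL


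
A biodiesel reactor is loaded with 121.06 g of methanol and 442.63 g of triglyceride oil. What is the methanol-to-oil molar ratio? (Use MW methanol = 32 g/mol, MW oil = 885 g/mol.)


Molar ratio = n_MeOH / n_oil = (MeOH/32) / (oil/885) = (MeOH * 885) / (32 * oil)
= (121.06 * 885) / (32 * 442.63)
= 7.5640

7.5640


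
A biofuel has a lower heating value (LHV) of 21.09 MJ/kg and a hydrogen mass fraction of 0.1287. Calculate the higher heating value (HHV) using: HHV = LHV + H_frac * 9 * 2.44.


HHV = LHV + H_frac * 9 * 2.44
= 21.09 + 0.1287 * 9 * 2.44
= 23.9163 MJ/kg

23.9163 MJ/kg


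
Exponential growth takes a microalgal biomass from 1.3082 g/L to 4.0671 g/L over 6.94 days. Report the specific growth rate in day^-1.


mu = ln(X2/X1) / dt
= ln(4.0671/1.3082) / 6.94
= 0.1634 per day

0.1634 per day


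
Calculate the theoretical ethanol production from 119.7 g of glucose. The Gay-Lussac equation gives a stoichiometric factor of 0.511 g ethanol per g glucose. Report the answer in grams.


Theoretical ethanol yield: m_EtOH = 0.511 * m_glucose
m_EtOH = 0.511 * 119.7 = 61.1667 g

61.1667 g


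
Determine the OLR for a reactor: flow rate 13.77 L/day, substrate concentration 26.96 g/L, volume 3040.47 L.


OLR = Q * S / V
= 13.77 * 26.96 / 3040.47
= 0.1221 g/L/day

0.1221 g/L/day


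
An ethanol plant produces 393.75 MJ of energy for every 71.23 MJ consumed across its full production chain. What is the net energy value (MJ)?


NEV = E_out - E_in
= 393.75 - 71.23
= 322.5200 MJ

322.5200 MJ


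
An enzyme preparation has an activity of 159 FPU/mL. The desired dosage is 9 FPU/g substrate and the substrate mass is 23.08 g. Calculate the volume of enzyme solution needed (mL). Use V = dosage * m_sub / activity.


V = dosage * m_sub / activity
V = 9 * 23.08 / 159
V = 1.3064 mL

1.3064 mL


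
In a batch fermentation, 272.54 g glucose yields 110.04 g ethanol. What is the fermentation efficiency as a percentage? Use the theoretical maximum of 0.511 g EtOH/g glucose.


Fermentation efficiency = (actual / (0.511 * glucose)) * 100
= (110.04 / (0.511 * 272.54)) * 100
= 79.0132%

79.0132%


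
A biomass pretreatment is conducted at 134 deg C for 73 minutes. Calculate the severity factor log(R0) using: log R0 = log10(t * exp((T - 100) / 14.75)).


logR0 = log10(t * exp((T - 100) / 14.75))
= log10(73 * exp((134 - 100) / 14.75))
= 2.8644

2.8644


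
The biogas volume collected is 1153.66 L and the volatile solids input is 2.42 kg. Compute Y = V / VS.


Y = V / VS
= 1153.66 / 2.42
= 476.7190 L/kg VS

476.7190 L/kg VS


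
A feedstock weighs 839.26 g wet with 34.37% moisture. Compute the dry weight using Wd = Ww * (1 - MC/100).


Wd = Ww * (1 - MC/100)
= 839.26 * (1 - 34.37/100)
= 550.8063 g

550.8063 g


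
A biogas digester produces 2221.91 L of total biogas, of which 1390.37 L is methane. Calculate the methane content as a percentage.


CH4% = V_CH4 / V_total * 100
= 1390.37 / 2221.91 * 100
= 62.5754%

62.5754%


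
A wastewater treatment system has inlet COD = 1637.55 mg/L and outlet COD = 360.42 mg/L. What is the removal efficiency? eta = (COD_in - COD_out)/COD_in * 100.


eta = (COD_in - COD_out) / COD_in * 100
= (1637.55 - 360.42) / 1637.55 * 100
= 77.9903%

77.9903%


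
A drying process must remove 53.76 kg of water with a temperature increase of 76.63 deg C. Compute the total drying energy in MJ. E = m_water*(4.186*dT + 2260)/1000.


E = m_water * (4.186 * dT + 2260) / 1000
= 53.76 * (4.186 * 76.63 + 2260) / 1000
= 138.7424 MJ

138.7424 MJ


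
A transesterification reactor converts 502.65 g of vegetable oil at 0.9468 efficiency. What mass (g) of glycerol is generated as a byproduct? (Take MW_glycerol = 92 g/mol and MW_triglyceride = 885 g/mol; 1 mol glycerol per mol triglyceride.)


glycerol = oil * conv * (92/885)
= 502.65 * 0.9468 * 92 / 885
= 49.4730 g

49.4730 g


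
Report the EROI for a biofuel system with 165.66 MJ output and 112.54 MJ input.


EROI = E_out / E_in
= 165.66 / 112.54
= 1.4720

1.4720


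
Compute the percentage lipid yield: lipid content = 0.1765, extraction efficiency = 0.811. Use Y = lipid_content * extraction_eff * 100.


Y = lipid_content * extraction_eff * 100
= 0.1765 * 0.811 * 100
= 14.3141%

14.3141%


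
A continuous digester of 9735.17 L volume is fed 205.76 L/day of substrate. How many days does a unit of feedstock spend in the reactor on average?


HRT = V / Q
= 9735.17 / 205.76
= 47.3132 days

47.3132 days


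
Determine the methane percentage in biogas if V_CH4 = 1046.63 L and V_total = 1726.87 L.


CH4% = V_CH4 / V_total * 100
= 1046.63 / 1726.87 * 100
= 60.6085%

60.6085%


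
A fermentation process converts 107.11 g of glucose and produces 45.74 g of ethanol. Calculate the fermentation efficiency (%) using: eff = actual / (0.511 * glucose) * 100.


Fermentation efficiency = (actual / (0.511 * glucose)) * 100
= (45.74 / (0.511 * 107.11)) * 100
= 83.5690%

83.5690%


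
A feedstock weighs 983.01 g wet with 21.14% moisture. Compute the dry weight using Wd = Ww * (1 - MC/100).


Wd = Ww * (1 - MC/100)
= 983.01 * (1 - 21.14/100)
= 775.2017 g

775.2017 g


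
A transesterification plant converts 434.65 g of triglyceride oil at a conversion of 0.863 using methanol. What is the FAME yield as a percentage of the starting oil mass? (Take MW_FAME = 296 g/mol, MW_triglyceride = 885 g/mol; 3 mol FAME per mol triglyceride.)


m_FAME = oil * conv * (3 * 296 / 885) = oil * conv * (888/885)
= 434.65 * 0.863 * 888 / 885
= 376.3745 g
Y = m_FAME / oil * 100 = conv * (888/885) * 100
= 0.863 * 888 / 885 * 100
= 86.59%

86.59%


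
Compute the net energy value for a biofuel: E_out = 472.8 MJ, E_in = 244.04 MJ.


NEV = E_out - E_in
= 472.8 - 244.04
= 228.7600 MJ

228.7600 MJ


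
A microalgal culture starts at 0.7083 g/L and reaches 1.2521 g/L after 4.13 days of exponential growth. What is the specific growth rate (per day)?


mu = ln(X2/X1) / dt
= ln(1.2521/0.7083) / 4.13
= 0.1379 per day

0.1379 per day


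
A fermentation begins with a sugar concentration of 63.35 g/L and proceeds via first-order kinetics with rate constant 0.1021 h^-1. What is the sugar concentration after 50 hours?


S = S0 * exp(-k * t)
S = 63.35 * exp(-0.1021 * 50)
S = 0.3843 g/L

0.3843 g/L


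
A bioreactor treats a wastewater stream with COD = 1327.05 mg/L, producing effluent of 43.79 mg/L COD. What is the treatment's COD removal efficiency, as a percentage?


eta = (COD_in - COD_out) / COD_in * 100
= (1327.05 - 43.79) / 1327.05 * 100
= 96.7002%

96.7002%


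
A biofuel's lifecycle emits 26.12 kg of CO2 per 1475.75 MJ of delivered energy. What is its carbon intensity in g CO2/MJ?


CI = CO2 * 1000 / E
= 26.12 * 1000 / 1475.75
= 17.6995 g CO2/MJ

17.6995 g CO2/MJ


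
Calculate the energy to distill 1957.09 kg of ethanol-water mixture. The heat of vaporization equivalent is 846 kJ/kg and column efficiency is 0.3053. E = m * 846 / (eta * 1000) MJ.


E = m * 846 / (eta * 1000)
= 1957.09 * 846 / (0.3053 * 1000)
= 5423.1842 MJ

5423.1842 MJ


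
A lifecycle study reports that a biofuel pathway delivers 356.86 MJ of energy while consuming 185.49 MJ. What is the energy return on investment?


EROI = E_out / E_in
= 356.86 / 185.49
= 1.9239

1.9239


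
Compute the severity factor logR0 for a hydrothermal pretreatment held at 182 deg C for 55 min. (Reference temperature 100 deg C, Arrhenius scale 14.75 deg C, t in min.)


logR0 = log10(t * exp((T - 100) / 14.75))
= log10(55 * exp((182 - 100) / 14.75))
= 4.1547

4.1547


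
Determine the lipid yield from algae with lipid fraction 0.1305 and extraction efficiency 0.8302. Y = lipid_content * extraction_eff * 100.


Y = lipid_content * extraction_eff * 100
= 0.1305 * 0.8302 * 100
= 10.8341%

10.8341%


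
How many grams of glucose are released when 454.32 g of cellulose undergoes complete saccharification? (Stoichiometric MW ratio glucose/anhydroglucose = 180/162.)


glucose = cellulose * 180/162
= 454.32 * 180/162
= 504.8000 g

504.8000 g


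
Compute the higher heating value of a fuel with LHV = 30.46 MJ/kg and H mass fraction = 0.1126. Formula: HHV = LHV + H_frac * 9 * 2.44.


HHV = LHV + H_frac * 9 * 2.44
= 30.46 + 0.1126 * 9 * 2.44
= 32.9327 MJ/kg

32.9327 MJ/kg


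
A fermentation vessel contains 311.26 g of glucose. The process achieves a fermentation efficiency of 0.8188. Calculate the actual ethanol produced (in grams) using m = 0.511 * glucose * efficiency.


Actual ethanol: m = 0.511 * 311.26 * 0.8188
m = 130.2333 g

130.2333 g


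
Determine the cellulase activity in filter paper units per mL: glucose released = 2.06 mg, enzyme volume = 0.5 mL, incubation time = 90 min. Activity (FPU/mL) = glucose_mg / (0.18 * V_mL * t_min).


Activity = glucose_mg / (0.18 mg/umol * V_mL * t_min)
= 2.06 / (0.18 * 0.5 * 90)
= 0.2543 FPU/mL

0.2543 FPU/mL


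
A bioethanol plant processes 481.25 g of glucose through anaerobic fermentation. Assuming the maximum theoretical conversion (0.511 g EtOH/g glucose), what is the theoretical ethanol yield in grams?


Theoretical ethanol yield: m_EtOH = 0.511 * m_glucose
m_EtOH = 0.511 * 481.25 = 245.9188 g

245.9188 g


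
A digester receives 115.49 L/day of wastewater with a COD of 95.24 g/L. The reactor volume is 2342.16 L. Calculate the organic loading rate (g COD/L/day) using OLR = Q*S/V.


OLR = Q * S / V
= 115.49 * 95.24 / 2342.16
= 4.6962 g/L/day

4.6962 g/L/day


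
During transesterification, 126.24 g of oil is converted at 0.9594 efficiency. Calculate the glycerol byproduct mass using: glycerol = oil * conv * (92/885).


glycerol = oil * conv * (92/885)
= 126.24 * 0.9594 * 92 / 885
= 12.5905 g

12.5905 g


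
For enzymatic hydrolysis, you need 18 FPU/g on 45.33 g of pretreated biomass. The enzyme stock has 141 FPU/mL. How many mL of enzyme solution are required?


V = dosage * m_sub / activity
V = 18 * 45.33 / 141
V = 5.7868 mL

5.7868 mL


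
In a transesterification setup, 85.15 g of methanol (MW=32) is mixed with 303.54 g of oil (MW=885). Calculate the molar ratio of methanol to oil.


Molar ratio = n_MeOH / n_oil = (MeOH/32) / (oil/885) = (MeOH * 885) / (32 * oil)
= (85.15 * 885) / (32 * 303.54)
= 7.7582

7.7582


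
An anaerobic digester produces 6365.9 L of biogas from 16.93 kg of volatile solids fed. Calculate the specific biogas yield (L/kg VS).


Y = V / VS
= 6365.9 / 16.93
= 376.0130 L/kg VS

376.0130 L/kg VS


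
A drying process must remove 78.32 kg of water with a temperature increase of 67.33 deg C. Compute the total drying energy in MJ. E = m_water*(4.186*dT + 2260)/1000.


E = m_water * (4.186 * dT + 2260) / 1000
= 78.32 * (4.186 * 67.33 + 2260) / 1000
= 199.0772 MJ

199.0772 MJ


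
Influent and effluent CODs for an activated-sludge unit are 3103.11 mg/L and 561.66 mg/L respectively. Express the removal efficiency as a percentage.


eta = (COD_in - COD_out) / COD_in * 100
= (3103.11 - 561.66) / 3103.11 * 100
= 81.9001%

81.9001%


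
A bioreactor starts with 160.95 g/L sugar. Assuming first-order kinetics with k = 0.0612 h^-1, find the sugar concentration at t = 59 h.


S = S0 * exp(-k * t)
S = 160.95 * exp(-0.0612 * 59)
S = 4.3505 g/L

4.3505 g/L


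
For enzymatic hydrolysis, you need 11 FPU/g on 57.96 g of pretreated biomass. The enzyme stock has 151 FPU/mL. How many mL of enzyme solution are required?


V = dosage * m_sub / activity
V = 11 * 57.96 / 151
V = 4.2223 mL

4.2223 mL


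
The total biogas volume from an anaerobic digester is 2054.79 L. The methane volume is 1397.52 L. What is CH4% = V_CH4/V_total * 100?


CH4% = V_CH4 / V_total * 100
= 1397.52 / 2054.79 * 100
= 68.0128%

68.0128%


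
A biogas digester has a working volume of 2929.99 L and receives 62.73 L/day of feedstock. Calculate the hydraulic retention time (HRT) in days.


HRT = V / Q
= 2929.99 / 62.73
= 46.7080 days

46.7080 days


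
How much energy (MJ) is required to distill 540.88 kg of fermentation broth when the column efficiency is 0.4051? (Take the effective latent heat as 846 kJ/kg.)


E = m * 846 / (eta * 1000)
= 540.88 * 846 / (0.4051 * 1000)
= 1129.5593 MJ

1129.5593 MJ


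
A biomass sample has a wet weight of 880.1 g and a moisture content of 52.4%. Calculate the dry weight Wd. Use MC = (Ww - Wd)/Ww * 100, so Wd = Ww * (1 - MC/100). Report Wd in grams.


Wd = Ww * (1 - MC/100)
= 880.1 * (1 - 52.4/100)
= 418.9276 g

418.9276 g


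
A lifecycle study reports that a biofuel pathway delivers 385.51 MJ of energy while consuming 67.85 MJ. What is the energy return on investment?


EROI = E_out / E_in
= 385.51 / 67.85
= 5.6818

5.6818


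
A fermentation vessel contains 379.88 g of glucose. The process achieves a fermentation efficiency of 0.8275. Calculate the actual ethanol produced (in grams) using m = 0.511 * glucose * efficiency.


Actual ethanol: m = 0.511 * 379.88 * 0.8275
m = 160.6332 g

160.6332 g


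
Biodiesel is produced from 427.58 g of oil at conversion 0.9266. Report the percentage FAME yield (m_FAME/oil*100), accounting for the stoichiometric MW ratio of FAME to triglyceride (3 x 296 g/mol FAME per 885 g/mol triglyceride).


m_FAME = oil * conv * (3 * 296 / 885) = oil * conv * (888/885)
= 427.58 * 0.9266 * 888 / 885
= 397.5387 g
Y = m_FAME / oil * 100 = conv * (888/885) * 100
= 0.9266 * 888 / 885 * 100
= 92.97%

92.97%


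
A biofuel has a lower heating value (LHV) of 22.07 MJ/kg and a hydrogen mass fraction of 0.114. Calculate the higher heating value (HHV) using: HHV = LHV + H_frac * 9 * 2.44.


HHV = LHV + H_frac * 9 * 2.44
= 22.07 + 0.114 * 9 * 2.44
= 24.5734 MJ/kg

24.5734 MJ/kg


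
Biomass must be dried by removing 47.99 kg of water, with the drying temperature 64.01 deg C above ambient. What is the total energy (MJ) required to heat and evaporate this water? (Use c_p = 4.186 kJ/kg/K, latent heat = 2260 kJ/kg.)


E = m_water * (4.186 * dT + 2260) / 1000
= 47.99 * (4.186 * 64.01 + 2260) / 1000
= 121.3161 MJ

121.3161 MJ


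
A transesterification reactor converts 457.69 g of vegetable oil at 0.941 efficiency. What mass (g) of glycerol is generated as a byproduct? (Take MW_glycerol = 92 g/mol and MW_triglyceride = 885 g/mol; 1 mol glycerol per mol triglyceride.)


glycerol = oil * conv * (92/885)
= 457.69 * 0.941 * 92 / 885
= 44.7719 g

44.7719 g


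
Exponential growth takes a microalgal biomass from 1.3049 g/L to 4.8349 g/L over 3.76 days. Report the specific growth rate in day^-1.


mu = ln(X2/X1) / dt
= ln(4.8349/1.3049) / 3.76
= 0.3483 per day

0.3483 per day


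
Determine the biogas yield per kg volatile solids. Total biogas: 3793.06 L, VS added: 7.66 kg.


Y = V / VS
= 3793.06 / 7.66
= 495.1775 L/kg VS

495.1775 L/kg VS


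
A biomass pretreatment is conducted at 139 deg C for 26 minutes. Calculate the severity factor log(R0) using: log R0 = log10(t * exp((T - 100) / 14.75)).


logR0 = log10(t * exp((T - 100) / 14.75))
= log10(26 * exp((139 - 100) / 14.75))
= 2.5633

2.5633


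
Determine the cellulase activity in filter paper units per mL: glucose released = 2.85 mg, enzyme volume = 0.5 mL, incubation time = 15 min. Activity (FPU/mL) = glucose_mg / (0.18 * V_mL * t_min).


Activity = glucose_mg / (0.18 mg/umol * V_mL * t_min)
= 2.85 / (0.18 * 0.5 * 15)
= 2.1111 FPU/mL

2.1111 FPU/mL


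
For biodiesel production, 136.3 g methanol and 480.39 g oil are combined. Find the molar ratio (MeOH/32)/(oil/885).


Molar ratio = n_MeOH / n_oil = (MeOH/32) / (oil/885) = (MeOH * 885) / (32 * oil)
= (136.3 * 885) / (32 * 480.39)
= 7.8468

7.8468


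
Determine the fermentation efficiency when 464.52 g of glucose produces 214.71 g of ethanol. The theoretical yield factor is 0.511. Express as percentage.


Fermentation efficiency = (actual / (0.511 * glucose)) * 100
= (214.71 / (0.511 * 464.52)) * 100
= 90.4538%

90.4538%


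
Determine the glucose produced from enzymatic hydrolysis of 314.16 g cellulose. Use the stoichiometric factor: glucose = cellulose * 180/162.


glucose = cellulose * 180/162
= 314.16 * 180/162
= 349.0667 g

349.0667 g


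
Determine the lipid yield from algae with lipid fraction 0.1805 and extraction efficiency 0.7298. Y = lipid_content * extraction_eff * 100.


Y = lipid_content * extraction_eff * 100
= 0.1805 * 0.7298 * 100
= 13.1729%

13.1729%


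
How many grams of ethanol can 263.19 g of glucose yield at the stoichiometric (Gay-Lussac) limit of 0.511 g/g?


Theoretical ethanol yield: m_EtOH = 0.511 * m_glucose
m_EtOH = 0.511 * 263.19 = 134.4901 g

134.4901 g


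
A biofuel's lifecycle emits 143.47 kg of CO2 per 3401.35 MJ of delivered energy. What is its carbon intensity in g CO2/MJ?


CI = CO2 * 1000 / E
= 143.47 * 1000 / 3401.35
= 42.1803 g CO2/MJ

42.1803 g CO2/MJ


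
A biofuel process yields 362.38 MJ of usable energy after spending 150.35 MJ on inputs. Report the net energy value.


NEV = E_out - E_in
= 362.38 - 150.35
= 212.0300 MJ

212.0300 MJ


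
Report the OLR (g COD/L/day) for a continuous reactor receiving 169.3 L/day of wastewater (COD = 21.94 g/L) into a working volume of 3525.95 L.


OLR = Q * S / V
= 169.3 * 21.94 / 3525.95
= 1.0535 g/L/day

1.0535 g/L/day


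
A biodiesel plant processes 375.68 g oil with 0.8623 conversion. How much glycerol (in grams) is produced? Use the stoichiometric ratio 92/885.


glycerol = oil * conv * (92/885)
= 375.68 * 0.8623 * 92 / 885
= 33.6760 g

33.6760 g


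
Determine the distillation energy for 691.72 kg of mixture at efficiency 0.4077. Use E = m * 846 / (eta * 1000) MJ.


E = m * 846 / (eta * 1000)
= 691.72 * 846 / (0.4077 * 1000)
= 1435.3572 MJ

1435.3572 MJ


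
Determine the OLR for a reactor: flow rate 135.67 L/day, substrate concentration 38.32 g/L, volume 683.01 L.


OLR = Q * S / V
= 135.67 * 38.32 / 683.01
= 7.6117 g/L/day

7.6117 g/L/day


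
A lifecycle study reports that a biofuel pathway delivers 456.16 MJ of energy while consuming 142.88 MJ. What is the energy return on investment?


EROI = E_out / E_in
= 456.16 / 142.88
= 3.1926

3.1926


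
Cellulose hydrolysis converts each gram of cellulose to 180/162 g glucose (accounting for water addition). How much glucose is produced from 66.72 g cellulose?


glucose = cellulose * 180/162
= 66.72 * 180/162
= 74.1333 g

74.1333 g


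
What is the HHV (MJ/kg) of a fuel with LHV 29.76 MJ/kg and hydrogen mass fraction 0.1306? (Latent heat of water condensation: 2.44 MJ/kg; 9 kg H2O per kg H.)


HHV = LHV + H_frac * 9 * 2.44
= 29.76 + 0.1306 * 9 * 2.44
= 32.6280 MJ/kg

32.6280 MJ/kg


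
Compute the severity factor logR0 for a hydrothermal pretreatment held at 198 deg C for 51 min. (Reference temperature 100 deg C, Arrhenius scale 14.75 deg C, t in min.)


logR0 = log10(t * exp((T - 100) / 14.75))
= log10(51 * exp((198 - 100) / 14.75))
= 4.5931

4.5931


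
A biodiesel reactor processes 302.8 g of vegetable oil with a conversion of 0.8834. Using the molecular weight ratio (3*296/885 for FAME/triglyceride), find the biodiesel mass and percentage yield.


m_FAME = oil * conv * (3 * 296 / 885) = oil * conv * (888/885)
= 302.8 * 0.8834 * 888 / 885
= 268.4003 g
Y = m_FAME / oil * 100 = conv * (888/885) * 100
= 0.8834 * 888 / 885 * 100
= 88.64%

268.4003 g FAME; Y = 88.64%


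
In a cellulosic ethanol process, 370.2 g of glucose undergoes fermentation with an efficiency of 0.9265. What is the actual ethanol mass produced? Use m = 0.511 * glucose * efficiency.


Actual ethanol: m = 0.511 * 370.2 * 0.9265
m = 175.2680 g

175.2680 g


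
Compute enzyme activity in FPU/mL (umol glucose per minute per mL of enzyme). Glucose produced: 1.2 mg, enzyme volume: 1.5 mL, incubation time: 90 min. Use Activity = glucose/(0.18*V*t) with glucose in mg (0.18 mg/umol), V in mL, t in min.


Activity = glucose_mg / (0.18 mg/umol * V_mL * t_min)
= 1.2 / (0.18 * 1.5 * 90)
= 0.0494 FPU/mL

0.0494 FPU/mL


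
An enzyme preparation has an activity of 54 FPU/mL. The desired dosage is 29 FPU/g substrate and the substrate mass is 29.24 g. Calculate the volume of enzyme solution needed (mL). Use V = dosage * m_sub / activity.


V = dosage * m_sub / activity
V = 29 * 29.24 / 54
V = 15.7030 mL

15.7030 mL


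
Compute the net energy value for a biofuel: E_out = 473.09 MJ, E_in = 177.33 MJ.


NEV = E_out - E_in
= 473.09 - 177.33
= 295.7600 MJ

295.7600 MJ


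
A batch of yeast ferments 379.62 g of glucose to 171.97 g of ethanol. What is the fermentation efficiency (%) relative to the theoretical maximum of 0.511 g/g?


Fermentation efficiency = (actual / (0.511 * glucose)) * 100
= (171.97 / (0.511 * 379.62)) * 100
= 88.6508%

88.6508%


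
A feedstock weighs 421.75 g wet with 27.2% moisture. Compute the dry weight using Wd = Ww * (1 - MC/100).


Wd = Ww * (1 - MC/100)
= 421.75 * (1 - 27.2/100)
= 307.0340 g

307.0340 g


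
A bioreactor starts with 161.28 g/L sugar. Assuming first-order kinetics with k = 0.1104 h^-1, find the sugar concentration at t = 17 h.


S = S0 * exp(-k * t)
S = 161.28 * exp(-0.1104 * 17)
S = 24.6886 g/L

24.6886 g/L
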